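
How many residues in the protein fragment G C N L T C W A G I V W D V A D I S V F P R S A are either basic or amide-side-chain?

2

Basic: H, K, R. Amide-side-chain: N, Q.
Basic residues here: R22 (1).
Amide-side-chain residues here: N3 (1).
The two groups share no amino acid, so total = 1 + 1 = 2.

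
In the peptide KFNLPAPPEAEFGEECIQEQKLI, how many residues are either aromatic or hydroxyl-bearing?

2

Aromatic: F, W, Y. Hydroxyl-bearing: S, T, Y.
Aromatic residues here: F2, F12 (2).
Hydroxyl-bearing residues here: none (0).
(Y belongs to both groups, but none appear in this sequence.) Total = 2 + 0 = 2.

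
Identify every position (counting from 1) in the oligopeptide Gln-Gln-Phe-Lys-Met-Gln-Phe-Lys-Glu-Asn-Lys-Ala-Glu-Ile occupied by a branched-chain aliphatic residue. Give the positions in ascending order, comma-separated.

Matching residues: Ile14.

14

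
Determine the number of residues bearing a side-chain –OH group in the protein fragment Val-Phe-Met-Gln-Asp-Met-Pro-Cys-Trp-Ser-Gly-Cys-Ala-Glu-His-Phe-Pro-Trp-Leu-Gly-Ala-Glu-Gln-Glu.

Serine (S), threonine (T), and tyrosine (Y) each carry a hydroxyl group on the side chain.
Matching residues: Ser10.

1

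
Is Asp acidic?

Yes

Aspartate (D) and glutamate (E) have carboxylic-acid side chains and are the acidic amino acids.
Aspartate is in this group.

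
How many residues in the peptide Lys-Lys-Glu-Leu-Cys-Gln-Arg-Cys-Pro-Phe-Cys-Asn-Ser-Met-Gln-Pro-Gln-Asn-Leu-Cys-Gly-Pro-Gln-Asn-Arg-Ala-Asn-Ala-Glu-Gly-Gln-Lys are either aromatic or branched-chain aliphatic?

3

Aromatic: F, W, Y. Branched-chain aliphatic: I, L, V.
Aromatic residues here: Phe10 (1).
Branched-chain aliphatic residues here: Leu4, Leu19 (2).
The two groups share no amino acid, so total = 1 + 2 = 3.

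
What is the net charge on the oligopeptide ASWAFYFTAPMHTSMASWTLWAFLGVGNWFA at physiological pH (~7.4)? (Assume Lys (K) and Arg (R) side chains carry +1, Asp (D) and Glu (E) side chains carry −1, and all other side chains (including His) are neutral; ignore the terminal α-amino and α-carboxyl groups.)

0

Positive (K, R): none → +0.
Negative (D, E): none → −0.
Net charge = (+0) + (−0) = 0.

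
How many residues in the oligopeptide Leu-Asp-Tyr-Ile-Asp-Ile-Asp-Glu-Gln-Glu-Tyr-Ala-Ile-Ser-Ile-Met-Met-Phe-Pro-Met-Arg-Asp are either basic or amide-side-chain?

Basic: H, K, R. Amide-side-chain: N, Q.
Basic residues here: Arg21 (1).
Amide-side-chain residues here: Gln9 (1).
The two groups share no amino acid, so total = 1 + 1 = 2.

2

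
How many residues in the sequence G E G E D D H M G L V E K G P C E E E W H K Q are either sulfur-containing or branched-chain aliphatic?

4

Sulfur-containing: C, M. Branched-chain aliphatic: I, L, V.
Sulfur-containing residues here: M8, C16 (2).
Branched-chain aliphatic residues here: L10, V11 (2).
The two groups share no amino acid, so total = 2 + 2 = 4.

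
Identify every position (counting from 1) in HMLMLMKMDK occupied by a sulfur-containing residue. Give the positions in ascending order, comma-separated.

Cysteine (C, thiol) and methionine (M, thioether) are the two sulfur-containing amino acids.
Matching residues: M2, M4, M6, M8.

2, 4, 6, 8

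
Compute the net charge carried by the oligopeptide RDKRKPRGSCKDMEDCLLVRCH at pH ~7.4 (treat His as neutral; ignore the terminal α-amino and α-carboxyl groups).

Near pH 7.4, K and R contribute +1 each, D and E contribute −1 each, and every other side chain (His included, as stated) is uncharged.
Positive (K, R): R1, K3, R4, K5, R7, K11, R20 → +7.
Negative (D, E): D2, D12, E14, D15 → −4.
Net charge = (+7) + (−4) = +3.

+3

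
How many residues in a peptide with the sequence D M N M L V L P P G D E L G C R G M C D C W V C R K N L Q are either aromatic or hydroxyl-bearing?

1

Aromatic: F, W, Y. Hydroxyl-bearing: S, T, Y.
Aromatic residues here: W22 (1).
Hydroxyl-bearing residues here: none (0).
(Y belongs to both groups, but none appear in this sequence.) Total = 1 + 0 = 1.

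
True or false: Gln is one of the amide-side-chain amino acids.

True

The amide-side-chain residues are Asn (N) and Gln (Q).
Glutamine is in this group.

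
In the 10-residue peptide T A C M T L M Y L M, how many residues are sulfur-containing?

Only Cys (C) and Met (M) have a sulfur atom in the side chain.
Matching residues: C3, M4, M7, M10.

4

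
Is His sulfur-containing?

No

Only Cys (C) and Met (M) have a sulfur atom in the side chain.
Histidine is not in this group.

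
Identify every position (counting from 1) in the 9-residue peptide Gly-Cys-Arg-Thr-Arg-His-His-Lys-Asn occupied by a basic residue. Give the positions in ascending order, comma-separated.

3, 5, 6, 7, 8

K, R, and H are the three residues with basic side chains (ε-amine, guanidinium, and imidazole respectively).
Matching residues: Arg3, Arg5, His6, His7, Lys8.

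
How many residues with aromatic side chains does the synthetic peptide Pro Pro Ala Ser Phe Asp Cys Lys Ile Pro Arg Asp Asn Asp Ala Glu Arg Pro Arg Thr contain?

1

F, W, and Y each carry an aromatic ring on the side chain.
Matching residues: Phe5.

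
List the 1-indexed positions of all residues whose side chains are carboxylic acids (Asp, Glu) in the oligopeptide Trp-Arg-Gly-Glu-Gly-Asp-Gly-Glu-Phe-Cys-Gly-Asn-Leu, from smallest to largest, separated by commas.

4, 6, 8

Matching residues: Glu4, Asp6, Glu8.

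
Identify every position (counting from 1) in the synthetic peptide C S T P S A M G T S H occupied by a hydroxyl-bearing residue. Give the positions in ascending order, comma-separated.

2, 3, 5, 9, 10

Matching residues: S2, T3, S5, T9, S10.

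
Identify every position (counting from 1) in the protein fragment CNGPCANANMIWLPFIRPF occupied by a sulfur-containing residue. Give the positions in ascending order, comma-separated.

1, 5, 10

Only Cys (C) and Met (M) have a sulfur atom in the side chain.
Matching residues: C1, C5, M10.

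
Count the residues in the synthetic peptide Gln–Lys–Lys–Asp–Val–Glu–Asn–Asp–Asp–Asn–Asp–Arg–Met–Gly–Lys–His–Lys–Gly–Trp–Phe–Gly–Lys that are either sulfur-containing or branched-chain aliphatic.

2

Sulfur-containing: C, M. Branched-chain aliphatic: I, L, V.
Sulfur-containing residues here: Met13 (1).
Branched-chain aliphatic residues here: Val5 (1).
The two groups share no amino acid, so total = 1 + 1 = 2.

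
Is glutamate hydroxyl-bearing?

No

The –OH-bearing residues are Ser, Thr (aliphatic alcohols), and Tyr (phenol).
Glutamate is not in this group.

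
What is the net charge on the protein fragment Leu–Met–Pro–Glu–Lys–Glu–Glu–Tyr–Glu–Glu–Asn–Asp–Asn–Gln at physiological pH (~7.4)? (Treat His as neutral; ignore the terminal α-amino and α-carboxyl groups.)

-5

At pH ~7.4 the Lys and Arg side chains are protonated (+1), the Asp and Glu side chains are deprotonated (−1), and with His taken as neutral all other side chains carry no charge.
Positive (K, R): Lys5 → +1.
Negative (D, E): Glu4, Glu6, Glu7, Glu9, Glu10, Asp12 → −6.
Net charge = (+1) + (−6) = −5.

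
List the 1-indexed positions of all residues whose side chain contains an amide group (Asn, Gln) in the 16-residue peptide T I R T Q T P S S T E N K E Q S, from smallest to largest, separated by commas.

Matching residues: Q5, N12, Q15.

5, 12, 15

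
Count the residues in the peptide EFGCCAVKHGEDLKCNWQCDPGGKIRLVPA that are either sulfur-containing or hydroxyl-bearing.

Sulfur-containing: C, M. Hydroxyl-bearing: S, T, Y.
Sulfur-containing residues here: C4, C5, C15, C19 (4).
Hydroxyl-bearing residues here: none (0).
The two groups share no amino acid, so total = 4 + 0 = 4.

4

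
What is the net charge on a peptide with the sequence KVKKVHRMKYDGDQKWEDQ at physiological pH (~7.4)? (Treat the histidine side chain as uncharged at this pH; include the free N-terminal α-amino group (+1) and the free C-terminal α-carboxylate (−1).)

+2

Near pH 7.4, K and R contribute +1 each, D and E contribute −1 each, and every other side chain (His included, as stated) is uncharged.
Positive (K, R): K1, K3, K4, R7, K9, K15 → +6.
Negative (D, E): D11, D13, E17, D18 → −4.
The N-terminus (+1) and C-terminus (−1) cancel.
Net charge = (+6) + (−4) = +2.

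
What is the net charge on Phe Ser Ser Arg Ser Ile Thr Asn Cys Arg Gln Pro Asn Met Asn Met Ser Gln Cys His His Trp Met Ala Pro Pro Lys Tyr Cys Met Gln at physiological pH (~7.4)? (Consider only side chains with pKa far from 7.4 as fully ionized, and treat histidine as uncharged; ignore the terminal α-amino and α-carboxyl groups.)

+3

Near pH 7.4, K and R contribute +1 each, D and E contribute −1 each, and every other side chain (His included, as stated) is uncharged.
Positive (K, R): Arg4, Arg10, Lys27 → +3.
Negative (D, E): none → −0.
Net charge = (+3) + (−0) = +3.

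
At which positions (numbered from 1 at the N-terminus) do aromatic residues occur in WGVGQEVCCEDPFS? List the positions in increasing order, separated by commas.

1, 13

Phenylalanine (F), tryptophan (W), and tyrosine (Y) have aromatic ring side chains.
Matching residues: W1, F13.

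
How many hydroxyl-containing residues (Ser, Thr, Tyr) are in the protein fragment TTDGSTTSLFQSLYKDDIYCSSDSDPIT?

13

Matching residues: T1, T2, S5, T6, T7, S8, S12, Y14, Y19, S21, S22, S24, T28.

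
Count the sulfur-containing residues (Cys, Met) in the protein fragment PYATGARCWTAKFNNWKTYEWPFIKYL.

1

Matching residues: C8.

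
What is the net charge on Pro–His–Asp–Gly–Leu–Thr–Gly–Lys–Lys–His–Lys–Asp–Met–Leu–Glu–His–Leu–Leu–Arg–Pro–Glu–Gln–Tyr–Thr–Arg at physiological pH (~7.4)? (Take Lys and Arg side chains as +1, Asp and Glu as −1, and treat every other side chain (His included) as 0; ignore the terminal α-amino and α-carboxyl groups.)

+1

Positive (K, R): Lys8, Lys9, Lys11, Arg19, Arg25 → +5.
Negative (D, E): Asp3, Asp12, Glu15, Glu21 → −4.
Net charge = (+5) + (−4) = +1.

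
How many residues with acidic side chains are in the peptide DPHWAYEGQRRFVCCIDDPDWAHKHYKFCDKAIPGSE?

The acidic residues are Asp (D) and Glu (E), whose side chains end in a carboxylate group.
Matching residues: D1, E7, D17, D18, D20, D30, E37.

7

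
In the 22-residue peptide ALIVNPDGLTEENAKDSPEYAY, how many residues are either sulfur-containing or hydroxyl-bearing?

Sulfur-containing: C, M. Hydroxyl-bearing: S, T, Y.
Sulfur-containing residues here: none (0).
Hydroxyl-bearing residues here: T10, S17, Y20, Y22 (4).
The two groups share no amino acid, so total = 0 + 4 = 4.

4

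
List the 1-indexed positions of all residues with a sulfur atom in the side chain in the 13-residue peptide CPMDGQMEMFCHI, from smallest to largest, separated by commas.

1, 3, 7, 9, 11

Cysteine (C, thiol) and methionine (M, thioether) are the two sulfur-containing amino acids.
Matching residues: C1, M3, M7, M9, C11.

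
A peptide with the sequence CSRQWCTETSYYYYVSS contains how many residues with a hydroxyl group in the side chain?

The –OH-bearing residues are Ser, Thr (aliphatic alcohols), and Tyr (phenol).
Matching residues: S2, T7, T9, S10, Y11, Y12, Y13, Y14, S16, S17.

10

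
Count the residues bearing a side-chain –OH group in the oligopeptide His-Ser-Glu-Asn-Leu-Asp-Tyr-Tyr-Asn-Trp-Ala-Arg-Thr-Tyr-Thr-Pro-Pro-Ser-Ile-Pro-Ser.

Serine (S), threonine (T), and tyrosine (Y) each carry a hydroxyl group on the side chain.
Matching residues: Ser2, Tyr7, Tyr8, Thr13, Tyr14, Thr15, Ser18, Ser21.

8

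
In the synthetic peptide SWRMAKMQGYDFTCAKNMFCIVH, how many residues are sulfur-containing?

The sulfur-bearing residues are cysteine (–SH) and methionine (–S–CH₃).
Matching residues: M4, M7, C14, M18, C20.

5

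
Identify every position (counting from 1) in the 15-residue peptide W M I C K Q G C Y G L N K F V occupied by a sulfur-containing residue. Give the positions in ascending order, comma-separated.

The sulfur-bearing residues are cysteine (–SH) and methionine (–S–CH₃).
Matching residues: M2, C4, C8.

2, 4, 8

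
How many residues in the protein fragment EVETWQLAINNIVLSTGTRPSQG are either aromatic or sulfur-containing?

1

Aromatic: F, W, Y. Sulfur-containing: C, M.
Aromatic residues here: W5 (1).
Sulfur-containing residues here: none (0).
The two groups share no amino acid, so total = 1 + 0 = 1.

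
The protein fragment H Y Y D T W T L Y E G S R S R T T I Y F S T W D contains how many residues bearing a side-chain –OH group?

12

Serine (S), threonine (T), and tyrosine (Y) each carry a hydroxyl group on the side chain.
Matching residues: Y2, Y3, T5, T7, Y9, S12, S14, T16, T17, Y19, S21, T22.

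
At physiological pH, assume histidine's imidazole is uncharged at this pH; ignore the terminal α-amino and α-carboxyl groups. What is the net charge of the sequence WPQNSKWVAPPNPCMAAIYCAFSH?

+1

The side chains ionized at physiological pH are Lys/Arg (+1) and Asp/Glu (−1); with His treated as neutral, nothing else contributes.
Positive (K, R): K6 → +1.
Negative (D, E): none → −0.
Net charge = (+1) + (−0) = +1.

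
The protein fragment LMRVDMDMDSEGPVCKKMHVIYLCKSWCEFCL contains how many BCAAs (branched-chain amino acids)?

Valine (V), leucine (L), and isoleucine (I) are the branched-chain amino acids.
Matching residues: L1, V4, V14, V20, I21, L23, L32.

7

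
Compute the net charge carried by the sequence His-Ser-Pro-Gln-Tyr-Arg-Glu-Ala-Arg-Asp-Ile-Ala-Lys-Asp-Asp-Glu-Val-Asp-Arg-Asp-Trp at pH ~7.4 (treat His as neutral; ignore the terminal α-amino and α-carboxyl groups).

-3

The side chains ionized at physiological pH are Lys/Arg (+1) and Asp/Glu (−1); with His treated as neutral, nothing else contributes.
Positive (K, R): Arg6, Arg9, Lys13, Arg19 → +4.
Negative (D, E): Glu7, Asp10, Asp14, Asp15, Glu16, Asp18, Asp20 → −7.
Net charge = (+4) + (−7) = −3.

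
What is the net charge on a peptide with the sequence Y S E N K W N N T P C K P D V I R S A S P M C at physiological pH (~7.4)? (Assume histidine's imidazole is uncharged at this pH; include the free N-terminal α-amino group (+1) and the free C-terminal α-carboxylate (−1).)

At pH ~7.4 the Lys and Arg side chains are protonated (+1), the Asp and Glu side chains are deprotonated (−1), and with His taken as neutral all other side chains carry no charge.
Positive (K, R): K5, K12, R17 → +3.
Negative (D, E): E3, D14 → −2.
The N-terminus (+1) and C-terminus (−1) cancel.
Net charge = (+3) + (−2) = +1.

+1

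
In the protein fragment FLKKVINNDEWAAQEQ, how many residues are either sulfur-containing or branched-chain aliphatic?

3

Sulfur-containing: C, M. Branched-chain aliphatic: I, L, V.
Sulfur-containing residues here: none (0).
Branched-chain aliphatic residues here: L2, V5, I6 (3).
The two groups share no amino acid, so total = 0 + 3 = 3.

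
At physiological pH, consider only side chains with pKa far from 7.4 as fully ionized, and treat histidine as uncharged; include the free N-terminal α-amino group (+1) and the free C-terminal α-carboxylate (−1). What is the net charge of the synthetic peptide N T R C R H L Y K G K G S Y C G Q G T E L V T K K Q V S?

At pH ~7.4 the Lys and Arg side chains are protonated (+1), the Asp and Glu side chains are deprotonated (−1), and with His taken as neutral all other side chains carry no charge.
Positive (K, R): R3, R5, K9, K11, K24, K25 → +6.
Negative (D, E): E20 → −1.
The N-terminus (+1) and C-terminus (−1) cancel.
Net charge = (+6) + (−1) = +5.

+5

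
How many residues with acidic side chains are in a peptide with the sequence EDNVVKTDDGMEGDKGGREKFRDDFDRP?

10

The acidic residues are Asp (D) and Glu (E), whose side chains end in a carboxylate group.
Matching residues: E1, D2, D8, D9, E12, D14, E19, D23, D24, D26.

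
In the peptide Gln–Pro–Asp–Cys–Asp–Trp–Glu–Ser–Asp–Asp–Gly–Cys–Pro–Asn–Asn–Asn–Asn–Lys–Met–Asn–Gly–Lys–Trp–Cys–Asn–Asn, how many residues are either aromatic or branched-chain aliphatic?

2

Aromatic: F, W, Y. Branched-chain aliphatic: I, L, V.
Aromatic residues here: Trp6, Trp23 (2).
Branched-chain aliphatic residues here: none (0).
The two groups share no amino acid, so total = 2 + 0 = 2.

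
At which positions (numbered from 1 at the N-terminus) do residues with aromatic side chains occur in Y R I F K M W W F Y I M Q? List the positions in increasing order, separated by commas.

1, 4, 7, 8, 9, 10

F, W, and Y each carry an aromatic ring on the side chain.
Matching residues: Y1, F4, W7, W8, F9, Y10.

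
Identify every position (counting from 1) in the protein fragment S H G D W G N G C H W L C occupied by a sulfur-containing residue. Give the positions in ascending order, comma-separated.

9, 13

The sulfur-bearing residues are cysteine (–SH) and methionine (–S–CH₃).
Matching residues: C9, C13.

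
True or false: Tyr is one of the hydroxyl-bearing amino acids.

The –OH-bearing residues are Ser, Thr (aliphatic alcohols), and Tyr (phenol).
Tyrosine is in this group.

True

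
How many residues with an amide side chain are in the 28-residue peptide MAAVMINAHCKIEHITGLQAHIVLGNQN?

5

The amide-side-chain residues are Asn (N) and Gln (Q).
Matching residues: N7, Q19, N26, Q27, N28.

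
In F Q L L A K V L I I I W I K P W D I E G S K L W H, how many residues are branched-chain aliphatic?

The BCAAs are Val, Leu, and Ile — aliphatic side chains with a branch point.
Matching residues: L3, L4, V7, L8, I9, I10, I11, I13, I18, L23.

10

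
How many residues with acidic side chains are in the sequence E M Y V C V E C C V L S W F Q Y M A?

2

Only D (aspartate) and E (glutamate) carry a side-chain carboxylic acid.
Matching residues: E1, E7.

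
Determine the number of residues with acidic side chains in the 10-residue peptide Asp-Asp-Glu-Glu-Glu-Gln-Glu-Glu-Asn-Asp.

Aspartate (D) and glutamate (E) have carboxylic-acid side chains and are the acidic amino acids.
Matching residues: Asp1, Asp2, Glu3, Glu4, Glu5, Glu7, Glu8, Asp10.

8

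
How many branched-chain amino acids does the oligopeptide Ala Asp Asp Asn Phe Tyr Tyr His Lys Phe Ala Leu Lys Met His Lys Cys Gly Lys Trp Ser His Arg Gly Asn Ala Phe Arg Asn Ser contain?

Valine (V), leucine (L), and isoleucine (I) are the branched-chain amino acids.
Matching residues: Leu12.

1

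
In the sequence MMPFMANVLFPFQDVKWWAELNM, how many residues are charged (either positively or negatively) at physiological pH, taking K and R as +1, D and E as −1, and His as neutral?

3

Charged side chains at pH ~7.4: K, R (positive); D, E (negative).
Matching residues: D14, K16, E20.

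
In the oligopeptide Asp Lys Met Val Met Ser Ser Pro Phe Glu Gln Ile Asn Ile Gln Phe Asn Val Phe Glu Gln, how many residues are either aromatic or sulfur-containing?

5

Aromatic: F, W, Y. Sulfur-containing: C, M.
Aromatic residues here: Phe9, Phe16, Phe19 (3).
Sulfur-containing residues here: Met3, Met5 (2).
The two groups share no amino acid, so total = 3 + 2 = 5.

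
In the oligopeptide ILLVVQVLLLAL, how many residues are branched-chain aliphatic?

10

V, L, and I make up the branched-chain aliphatic group.
Matching residues: I1, L2, L3, V4, V5, V7, L8, L9, L10, L12.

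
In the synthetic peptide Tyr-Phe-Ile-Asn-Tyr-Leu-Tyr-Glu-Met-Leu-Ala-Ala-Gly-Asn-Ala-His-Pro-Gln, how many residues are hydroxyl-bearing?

3

S, T, and Y are the three residues with a side-chain hydroxyl.
Matching residues: Tyr1, Tyr5, Tyr7.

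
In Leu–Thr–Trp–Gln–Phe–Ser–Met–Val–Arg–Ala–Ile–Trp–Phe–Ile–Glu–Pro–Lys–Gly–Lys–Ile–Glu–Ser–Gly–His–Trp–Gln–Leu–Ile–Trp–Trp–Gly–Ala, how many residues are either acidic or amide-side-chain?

4

Acidic: D, E. Amide-side-chain: N, Q.
Acidic residues here: Glu15, Glu21 (2).
Amide-side-chain residues here: Gln4, Gln26 (2).
The two groups share no amino acid, so total = 2 + 2 = 4.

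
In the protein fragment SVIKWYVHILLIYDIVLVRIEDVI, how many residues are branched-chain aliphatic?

Valine (V), leucine (L), and isoleucine (I) are the branched-chain amino acids.
Matching residues: V2, I3, V7, I9, L10, L11, I12, I15, V16, L17, V18, I20, V23, I24.

14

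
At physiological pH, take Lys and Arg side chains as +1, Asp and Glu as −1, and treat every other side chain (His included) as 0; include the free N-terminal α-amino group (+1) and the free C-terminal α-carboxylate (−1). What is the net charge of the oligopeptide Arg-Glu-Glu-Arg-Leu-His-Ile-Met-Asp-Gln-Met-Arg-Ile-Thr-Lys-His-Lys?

+2

Positive (K, R): Arg1, Arg4, Arg12, Lys15, Lys17 → +5.
Negative (D, E): Glu2, Glu3, Asp9 → −3.
The N-terminus (+1) and C-terminus (−1) cancel.
Net charge = (+5) + (−3) = +2.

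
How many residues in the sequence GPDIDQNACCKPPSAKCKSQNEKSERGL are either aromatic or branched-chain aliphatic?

Aromatic: F, W, Y. Branched-chain aliphatic: I, L, V.
Aromatic residues here: none (0).
Branched-chain aliphatic residues here: I4, L28 (2).
The two groups share no amino acid, so total = 0 + 2 = 2.

2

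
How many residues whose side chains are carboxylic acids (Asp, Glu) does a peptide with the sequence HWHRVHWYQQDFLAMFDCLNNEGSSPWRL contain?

3

Matching residues: D11, D17, E22.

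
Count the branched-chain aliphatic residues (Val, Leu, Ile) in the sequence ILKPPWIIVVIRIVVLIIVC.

14

Matching residues: I1, L2, I7, I8, V9, V10, I11, I13, V14, V15, L16, I17, I18, V19.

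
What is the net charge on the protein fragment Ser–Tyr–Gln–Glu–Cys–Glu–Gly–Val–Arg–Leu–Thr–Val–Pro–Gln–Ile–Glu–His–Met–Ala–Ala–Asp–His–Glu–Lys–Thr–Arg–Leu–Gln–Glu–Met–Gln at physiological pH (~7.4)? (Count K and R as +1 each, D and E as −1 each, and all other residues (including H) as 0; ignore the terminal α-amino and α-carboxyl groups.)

-3

Positive (K, R): Arg9, Lys24, Arg26 → +3.
Negative (D, E): Glu4, Glu6, Glu16, Asp21, Glu23, Glu29 → −6.
Net charge = (+3) + (−6) = −3.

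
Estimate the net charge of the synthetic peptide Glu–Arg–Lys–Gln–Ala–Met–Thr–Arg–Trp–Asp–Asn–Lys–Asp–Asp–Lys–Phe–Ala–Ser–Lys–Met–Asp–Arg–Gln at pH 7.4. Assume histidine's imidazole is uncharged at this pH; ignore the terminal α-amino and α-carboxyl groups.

+2

At pH ~7.4 the Lys and Arg side chains are protonated (+1), the Asp and Glu side chains are deprotonated (−1), and with His taken as neutral all other side chains carry no charge.
Positive (K, R): Arg2, Lys3, Arg8, Lys12, Lys15, Lys19, Arg22 → +7.
Negative (D, E): Glu1, Asp10, Asp13, Asp14, Asp21 → −5.
Net charge = (+7) + (−5) = +2.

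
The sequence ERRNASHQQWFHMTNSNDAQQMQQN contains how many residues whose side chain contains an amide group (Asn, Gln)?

10

Matching residues: N4, Q8, Q9, N15, N17, Q20, Q21, Q23, Q24, N25.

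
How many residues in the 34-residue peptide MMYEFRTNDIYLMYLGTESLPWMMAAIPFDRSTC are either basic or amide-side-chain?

3

Basic: H, K, R. Amide-side-chain: N, Q.
Basic residues here: R6, R31 (2).
Amide-side-chain residues here: N8 (1).
The two groups share no amino acid, so total = 2 + 1 = 3.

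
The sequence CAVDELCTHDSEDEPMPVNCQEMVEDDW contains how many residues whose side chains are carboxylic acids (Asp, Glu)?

Matching residues: D4, E5, D10, E12, D13, E14, E22, E25, D26, D27.

10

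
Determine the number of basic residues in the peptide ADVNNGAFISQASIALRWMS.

1

The basic amino acids are Lys (K), Arg (R), and His (H).
Matching residues: R17.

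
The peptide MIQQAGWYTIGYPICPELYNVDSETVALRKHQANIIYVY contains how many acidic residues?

3

Aspartate (D) and glutamate (E) have carboxylic-acid side chains and are the acidic amino acids.
Matching residues: E17, D22, E24.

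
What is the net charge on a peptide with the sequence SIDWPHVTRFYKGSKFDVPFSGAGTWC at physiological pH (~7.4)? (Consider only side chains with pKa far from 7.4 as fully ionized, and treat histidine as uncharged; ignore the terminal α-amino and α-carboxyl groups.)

The side chains ionized at physiological pH are Lys/Arg (+1) and Asp/Glu (−1); with His treated as neutral, nothing else contributes.
Positive (K, R): R9, K12, K15 → +3.
Negative (D, E): D3, D17 → −2.
Net charge = (+3) + (−2) = +1.

+1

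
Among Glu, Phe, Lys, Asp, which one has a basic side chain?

Lys

The basic amino acids are Lys (K), Arg (R), and His (H).
Of the listed options, only Lys belongs to this group.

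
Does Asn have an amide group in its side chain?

Asparagine (N) and glutamine (Q) have uncharged amide side chains.
Asparagine is in this group.

Yes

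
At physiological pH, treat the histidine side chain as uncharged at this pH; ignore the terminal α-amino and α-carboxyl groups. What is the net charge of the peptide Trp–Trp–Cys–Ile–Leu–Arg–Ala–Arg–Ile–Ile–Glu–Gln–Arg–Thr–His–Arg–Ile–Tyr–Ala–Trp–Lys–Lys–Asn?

+5

At pH ~7.4 the Lys and Arg side chains are protonated (+1), the Asp and Glu side chains are deprotonated (−1), and with His taken as neutral all other side chains carry no charge.
Positive (K, R): Arg6, Arg8, Arg13, Arg16, Lys21, Lys22 → +6.
Negative (D, E): Glu11 → −1.
Net charge = (+6) + (−1) = +5.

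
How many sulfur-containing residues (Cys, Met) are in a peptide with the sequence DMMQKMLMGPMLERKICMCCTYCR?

10

Matching residues: M2, M3, M6, M8, M11, C17, M18, C19, C20, C23.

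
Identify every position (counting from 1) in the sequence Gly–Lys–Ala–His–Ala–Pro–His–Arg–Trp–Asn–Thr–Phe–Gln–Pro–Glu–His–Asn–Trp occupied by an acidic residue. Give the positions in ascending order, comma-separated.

15

Aspartate (D) and glutamate (E) have carboxylic-acid side chains and are the acidic amino acids.
Matching residues: Glu15.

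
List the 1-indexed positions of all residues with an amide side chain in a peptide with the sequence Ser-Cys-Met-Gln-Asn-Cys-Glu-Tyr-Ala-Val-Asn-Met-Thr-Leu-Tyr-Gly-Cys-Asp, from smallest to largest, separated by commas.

The amide-side-chain residues are Asn (N) and Gln (Q).
Matching residues: Gln4, Asn5, Asn11.

4, 5, 11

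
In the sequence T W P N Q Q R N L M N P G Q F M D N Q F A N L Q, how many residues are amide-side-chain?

The amide-side-chain residues are Asn (N) and Gln (Q).
Matching residues: N4, Q5, Q6, N8, N11, Q14, N18, Q19, N22, Q24.

10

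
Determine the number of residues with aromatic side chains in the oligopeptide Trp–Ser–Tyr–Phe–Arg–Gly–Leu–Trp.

4

F, W, and Y each carry an aromatic ring on the side chain.
Matching residues: Trp1, Tyr3, Phe4, Trp8.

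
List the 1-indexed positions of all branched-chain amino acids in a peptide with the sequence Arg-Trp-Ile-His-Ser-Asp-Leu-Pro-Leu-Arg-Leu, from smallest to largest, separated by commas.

3, 7, 9, 11

Valine (V), leucine (L), and isoleucine (I) are the branched-chain amino acids.
Matching residues: Ile3, Leu7, Leu9, Leu11.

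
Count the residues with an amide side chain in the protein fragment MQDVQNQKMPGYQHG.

Only N (asparagine) and Q (glutamine) carry a side-chain carboxamide.
Matching residues: Q2, Q5, N6, Q7, Q13.

5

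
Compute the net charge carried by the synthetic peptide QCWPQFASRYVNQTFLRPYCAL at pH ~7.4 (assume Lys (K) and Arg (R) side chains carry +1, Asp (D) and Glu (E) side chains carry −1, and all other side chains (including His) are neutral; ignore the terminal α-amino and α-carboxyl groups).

+2

Positive (K, R): R9, R17 → +2.
Negative (D, E): none → −0.
Net charge = (+2) + (−0) = +2.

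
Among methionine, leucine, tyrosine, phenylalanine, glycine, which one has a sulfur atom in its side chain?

methionine

Only Cys (C) and Met (M) have a sulfur atom in the side chain.
Of the listed options, only methionine belongs to this group.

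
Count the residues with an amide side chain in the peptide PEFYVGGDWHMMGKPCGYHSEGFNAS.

1

Asparagine (N) and glutamine (Q) have uncharged amide side chains.
Matching residues: N24.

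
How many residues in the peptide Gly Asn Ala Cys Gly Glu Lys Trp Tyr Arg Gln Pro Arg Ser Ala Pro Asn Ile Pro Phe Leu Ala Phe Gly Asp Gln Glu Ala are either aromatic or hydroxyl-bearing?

5

Aromatic: F, W, Y. Hydroxyl-bearing: S, T, Y.
Aromatic residues here: Trp8, Tyr9, Phe20, Phe23 (4).
Hydroxyl-bearing residues here: Tyr9, Ser14 (2).
Y is in both groups, so the 1 Y residue must not be double-counted.
Total = 4 + 2 − 1 = 5.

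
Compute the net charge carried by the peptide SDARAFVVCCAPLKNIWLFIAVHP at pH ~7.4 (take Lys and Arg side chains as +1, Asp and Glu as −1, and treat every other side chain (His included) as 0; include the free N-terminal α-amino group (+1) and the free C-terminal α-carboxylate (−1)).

Positive (K, R): R4, K14 → +2.
Negative (D, E): D2 → −1.
The N-terminus (+1) and C-terminus (−1) cancel.
Net charge = (+2) + (−1) = +1.

+1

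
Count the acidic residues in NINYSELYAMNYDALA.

Only D (aspartate) and E (glutamate) carry a side-chain carboxylic acid.
Matching residues: E6, D13.

2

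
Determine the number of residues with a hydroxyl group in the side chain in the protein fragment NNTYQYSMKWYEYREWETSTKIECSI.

10

Serine (S), threonine (T), and tyrosine (Y) each carry a hydroxyl group on the side chain.
Matching residues: T3, Y4, Y6, S7, Y11, Y13, T18, S19, T20, S25.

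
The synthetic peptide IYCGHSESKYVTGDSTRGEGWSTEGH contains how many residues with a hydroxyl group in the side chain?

Serine (S), threonine (T), and tyrosine (Y) each carry a hydroxyl group on the side chain.
Matching residues: Y2, S6, S8, Y10, T12, S15, T16, S22, T23.

9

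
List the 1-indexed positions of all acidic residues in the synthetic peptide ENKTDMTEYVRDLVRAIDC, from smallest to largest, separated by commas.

Only D (aspartate) and E (glutamate) carry a side-chain carboxylic acid.
Matching residues: E1, D5, E8, D12, D18.

1, 5, 8, 12, 18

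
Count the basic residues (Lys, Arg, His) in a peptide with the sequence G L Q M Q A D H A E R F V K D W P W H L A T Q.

Matching residues: H8, R11, K14, H19.

4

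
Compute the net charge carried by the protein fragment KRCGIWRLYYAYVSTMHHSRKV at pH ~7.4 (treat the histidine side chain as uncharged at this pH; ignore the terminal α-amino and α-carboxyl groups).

At pH ~7.4 the Lys and Arg side chains are protonated (+1), the Asp and Glu side chains are deprotonated (−1), and with His taken as neutral all other side chains carry no charge.
Positive (K, R): K1, R2, R7, R20, K21 → +5.
Negative (D, E): none → −0.
Net charge = (+5) + (−0) = +5.

+5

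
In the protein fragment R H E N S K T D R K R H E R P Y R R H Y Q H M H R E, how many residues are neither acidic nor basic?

8

Acidic: D, E. Basic: K, R, H. All other residues are neither.
Matching residues: N4, S5, T7, P15, Y16, Y20, Q21, M23.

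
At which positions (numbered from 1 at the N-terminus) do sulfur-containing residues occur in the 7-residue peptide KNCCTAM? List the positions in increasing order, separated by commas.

Only Cys (C) and Met (M) have a sulfur atom in the side chain.
Matching residues: C3, C4, M7.

3, 4, 7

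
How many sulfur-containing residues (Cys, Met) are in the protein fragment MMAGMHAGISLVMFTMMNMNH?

Matching residues: M1, M2, M5, M13, M16, M17, M19.

7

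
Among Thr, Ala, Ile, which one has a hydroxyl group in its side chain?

Thr

The –OH-bearing residues are Ser, Thr (aliphatic alcohols), and Tyr (phenol).
Of the listed options, only Thr belongs to this group.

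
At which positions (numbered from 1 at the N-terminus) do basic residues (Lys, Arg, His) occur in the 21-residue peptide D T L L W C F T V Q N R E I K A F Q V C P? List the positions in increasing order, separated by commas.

Matching residues: R12, K15.

12, 15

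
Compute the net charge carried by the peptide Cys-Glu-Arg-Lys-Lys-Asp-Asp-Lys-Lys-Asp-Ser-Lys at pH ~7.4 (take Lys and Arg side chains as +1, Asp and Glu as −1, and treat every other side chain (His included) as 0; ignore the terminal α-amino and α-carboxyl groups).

+2

Positive (K, R): Arg3, Lys4, Lys5, Lys8, Lys9, Lys12 → +6.
Negative (D, E): Glu2, Asp6, Asp7, Asp10 → −4.
Net charge = (+6) + (−4) = +2.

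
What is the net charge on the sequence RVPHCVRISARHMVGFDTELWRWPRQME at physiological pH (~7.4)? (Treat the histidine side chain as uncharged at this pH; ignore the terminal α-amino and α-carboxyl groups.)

At pH ~7.4 the Lys and Arg side chains are protonated (+1), the Asp and Glu side chains are deprotonated (−1), and with His taken as neutral all other side chains carry no charge.
Positive (K, R): R1, R7, R11, R22, R25 → +5.
Negative (D, E): D17, E19, E28 → −3.
Net charge = (+5) + (−3) = +2.

+2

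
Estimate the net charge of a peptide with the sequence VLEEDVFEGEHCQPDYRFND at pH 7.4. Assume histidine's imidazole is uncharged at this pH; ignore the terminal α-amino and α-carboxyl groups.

-6

The side chains ionized at physiological pH are Lys/Arg (+1) and Asp/Glu (−1); with His treated as neutral, nothing else contributes.
Positive (K, R): R17 → +1.
Negative (D, E): E3, E4, D5, E8, E10, D15, D20 → −7.
Net charge = (+1) + (−7) = −6.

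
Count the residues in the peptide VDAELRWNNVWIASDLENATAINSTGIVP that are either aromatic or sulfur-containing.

Aromatic: F, W, Y. Sulfur-containing: C, M.
Aromatic residues here: W7, W11 (2).
Sulfur-containing residues here: none (0).
The two groups share no amino acid, so total = 2 + 0 = 2.

2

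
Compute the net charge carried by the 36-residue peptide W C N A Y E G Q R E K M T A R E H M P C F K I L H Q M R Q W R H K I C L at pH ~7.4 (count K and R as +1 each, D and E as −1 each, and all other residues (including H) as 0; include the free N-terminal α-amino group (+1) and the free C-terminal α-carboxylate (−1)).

+4

Positive (K, R): R9, K11, R15, K22, R28, R31, K33 → +7.
Negative (D, E): E6, E10, E16 → −3.
The N-terminus (+1) and C-terminus (−1) cancel.
Net charge = (+7) + (−3) = +4.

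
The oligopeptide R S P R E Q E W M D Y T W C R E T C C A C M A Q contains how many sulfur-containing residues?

6

Cysteine (C, thiol) and methionine (M, thioether) are the two sulfur-containing amino acids.
Matching residues: M9, C14, C18, C19, C21, M22.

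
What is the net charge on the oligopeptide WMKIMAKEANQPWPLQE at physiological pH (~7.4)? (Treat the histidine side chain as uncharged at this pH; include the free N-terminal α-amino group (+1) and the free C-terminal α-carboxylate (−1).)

0

The side chains ionized at physiological pH are Lys/Arg (+1) and Asp/Glu (−1); with His treated as neutral, nothing else contributes.
Positive (K, R): K3, K7 → +2.
Negative (D, E): E8, E17 → −2.
The N-terminus (+1) and C-terminus (−1) cancel.
Net charge = (+2) + (−2) = 0.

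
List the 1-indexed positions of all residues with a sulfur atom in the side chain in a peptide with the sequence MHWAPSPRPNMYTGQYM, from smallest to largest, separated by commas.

The sulfur-bearing residues are cysteine (–SH) and methionine (–S–CH₃).
Matching residues: M1, M11, M17.

1, 11, 17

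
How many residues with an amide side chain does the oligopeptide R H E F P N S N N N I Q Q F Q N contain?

8

The amide-side-chain residues are Asn (N) and Gln (Q).
Matching residues: N6, N8, N9, N10, Q12, Q13, Q15, N16.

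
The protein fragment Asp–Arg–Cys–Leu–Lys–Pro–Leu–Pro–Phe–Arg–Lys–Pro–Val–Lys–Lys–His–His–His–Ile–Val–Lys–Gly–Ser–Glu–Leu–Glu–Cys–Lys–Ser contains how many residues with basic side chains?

K, R, and H are the three residues with basic side chains (ε-amine, guanidinium, and imidazole respectively).
Matching residues: Arg2, Lys5, Arg10, Lys11, Lys14, Lys15, His16, His17, His18, Lys21, Lys28.

11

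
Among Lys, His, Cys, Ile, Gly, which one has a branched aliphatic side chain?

Ile

Valine (V), leucine (L), and isoleucine (I) are the branched-chain amino acids.
Of the listed options, only Ile belongs to this group.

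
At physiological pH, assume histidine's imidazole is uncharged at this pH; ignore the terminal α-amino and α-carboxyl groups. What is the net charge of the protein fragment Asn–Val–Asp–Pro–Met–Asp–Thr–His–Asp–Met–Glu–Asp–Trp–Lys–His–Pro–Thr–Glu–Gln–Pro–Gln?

-5

The side chains ionized at physiological pH are Lys/Arg (+1) and Asp/Glu (−1); with His treated as neutral, nothing else contributes.
Positive (K, R): Lys14 → +1.
Negative (D, E): Asp3, Asp6, Asp9, Glu11, Asp12, Glu18 → −6.
Net charge = (+1) + (−6) = −5.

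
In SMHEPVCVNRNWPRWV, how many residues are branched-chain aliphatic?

3

V, L, and I make up the branched-chain aliphatic group.
Matching residues: V6, V8, V16.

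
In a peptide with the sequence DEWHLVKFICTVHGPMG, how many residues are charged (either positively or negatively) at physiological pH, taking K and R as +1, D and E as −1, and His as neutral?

3

Charged side chains at pH ~7.4: K, R (positive); D, E (negative).
Matching residues: D1, E2, K7.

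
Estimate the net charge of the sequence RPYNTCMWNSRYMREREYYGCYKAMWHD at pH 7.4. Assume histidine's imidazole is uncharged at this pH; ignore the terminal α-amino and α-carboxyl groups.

+2

The side chains ionized at physiological pH are Lys/Arg (+1) and Asp/Glu (−1); with His treated as neutral, nothing else contributes.
Positive (K, R): R1, R11, R14, R16, K23 → +5.
Negative (D, E): E15, E17, D28 → −3.
Net charge = (+5) + (−3) = +2.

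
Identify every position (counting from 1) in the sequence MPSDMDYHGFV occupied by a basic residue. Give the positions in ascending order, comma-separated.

Matching residues: H8.

8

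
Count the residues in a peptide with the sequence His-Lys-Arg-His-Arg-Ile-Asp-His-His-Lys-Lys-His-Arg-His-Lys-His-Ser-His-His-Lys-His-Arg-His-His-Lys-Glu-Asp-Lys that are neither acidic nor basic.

2

Acidic: D, E. Basic: K, R, H. All other residues are neither.
Matching residues: Ile6, Ser17.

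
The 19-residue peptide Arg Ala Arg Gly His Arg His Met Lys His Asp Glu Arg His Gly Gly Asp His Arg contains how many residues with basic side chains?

The basic amino acids are Lys (K), Arg (R), and His (H).
Matching residues: Arg1, Arg3, His5, Arg6, His7, Lys9, His10, Arg13, His14, His18, Arg19.

11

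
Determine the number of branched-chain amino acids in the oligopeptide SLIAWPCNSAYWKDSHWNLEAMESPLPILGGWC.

6

V, L, and I make up the branched-chain aliphatic group.
Matching residues: L2, I3, L19, L26, I28, L29.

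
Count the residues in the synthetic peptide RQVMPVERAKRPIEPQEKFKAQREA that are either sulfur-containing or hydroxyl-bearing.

Sulfur-containing: C, M. Hydroxyl-bearing: S, T, Y.
Sulfur-containing residues here: M4 (1).
Hydroxyl-bearing residues here: none (0).
The two groups share no amino acid, so total = 1 + 0 = 1.

1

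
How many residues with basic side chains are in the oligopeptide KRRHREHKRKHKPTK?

12

K, R, and H are the three residues with basic side chains (ε-amine, guanidinium, and imidazole respectively).
Matching residues: K1, R2, R3, H4, R5, H7, K8, R9, K10, H11, K12, K15.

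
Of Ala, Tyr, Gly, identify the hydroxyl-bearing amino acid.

Tyr

S, T, and Y are the three residues with a side-chain hydroxyl.
Of the listed options, only Tyr belongs to this group.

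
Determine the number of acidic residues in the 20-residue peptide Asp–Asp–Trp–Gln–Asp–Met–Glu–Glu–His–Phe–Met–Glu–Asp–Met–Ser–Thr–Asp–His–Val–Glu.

Aspartate (D) and glutamate (E) have carboxylic-acid side chains and are the acidic amino acids.
Matching residues: Asp1, Asp2, Asp5, Glu7, Glu8, Glu12, Asp13, Asp17, Glu20.

9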